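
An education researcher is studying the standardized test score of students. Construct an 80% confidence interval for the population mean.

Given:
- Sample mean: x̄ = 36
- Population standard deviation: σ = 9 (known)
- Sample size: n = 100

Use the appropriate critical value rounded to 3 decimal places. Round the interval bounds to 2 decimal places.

The population standard deviation σ is known, so use a z-interval (standard normal critical value).

For 80% confidence, z* = 1.282 (from standard normal table)

Standard error: SE = σ/√n = 9/√100 = 0.900000

Margin of error: E = z* × SE = 1.282 × 0.900000 = 1.1538

Z-interval: x̄ ± E = 36 ± 1.1538 = (34.8462, 37.1538)

Rounded to 2 decimal places:

(34.85, 37.15)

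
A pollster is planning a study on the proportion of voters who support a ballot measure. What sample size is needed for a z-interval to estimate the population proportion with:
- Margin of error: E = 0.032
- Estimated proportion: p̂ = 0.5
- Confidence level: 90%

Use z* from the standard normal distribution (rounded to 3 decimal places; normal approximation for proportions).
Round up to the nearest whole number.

Using z* for proportion z-interval (normal approximation).

For 90% confidence, z* = 1.645 (from standard normal table)

Sample size formula for proportion z-interval: n = z*²p̂(1-p̂)/E²

n = 1.645² × 0.5 × 0.5 / 0.032²
  = 2.706025 × 0.25 / 0.001024
  = 660.6506

Round up to the nearest whole number: n = 661

661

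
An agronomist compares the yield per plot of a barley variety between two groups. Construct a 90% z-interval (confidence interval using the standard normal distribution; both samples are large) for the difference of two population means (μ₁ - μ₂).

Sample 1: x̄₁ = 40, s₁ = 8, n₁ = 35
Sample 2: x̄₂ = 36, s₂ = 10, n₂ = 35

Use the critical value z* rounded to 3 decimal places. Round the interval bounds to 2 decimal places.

Both samples are large (n₁ = 35 ≥ 30, n₂ = 35 ≥ 30), so a z-interval for the difference of means applies.

Point estimate: x̄₁ - x̄₂ = 40 - 36 = 4

Standard error: SE = √(s₁²/n₁ + s₂²/n₂)
= √(8²/35 + 10²/35)
= √(1.828571 + 2.857143)
= 2.164651

For 90% confidence, z* = 1.645 (from standard normal table)
Margin of error: E = z* × SE = 1.645 × 2.164651 = 3.5609

Z-interval: (x̄₁ - x̄₂) ± E = 4 ± 3.5609 = (0.4391, 7.5609)

Rounded to 2 decimal places:

(0.44, 7.56)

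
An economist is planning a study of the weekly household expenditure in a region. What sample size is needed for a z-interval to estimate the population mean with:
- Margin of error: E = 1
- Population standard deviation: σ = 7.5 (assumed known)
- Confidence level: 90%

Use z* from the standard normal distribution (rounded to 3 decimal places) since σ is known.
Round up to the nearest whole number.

Using z* since population σ is known (z-interval formula).

For 90% confidence, z* = 1.645 (from standard normal table)

Sample size formula for z-interval: n = (z*σ/E)²

n = (1.645 × 7.5 / 1)²
  = (12.337500)²
  = 152.2139

Round up to the nearest whole number: n = 153

153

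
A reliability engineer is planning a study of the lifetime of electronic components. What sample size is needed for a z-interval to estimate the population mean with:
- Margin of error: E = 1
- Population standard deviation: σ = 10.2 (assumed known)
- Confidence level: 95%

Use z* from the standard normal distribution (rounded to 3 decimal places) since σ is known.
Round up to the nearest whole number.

Using z* since population σ is known (z-interval formula).

For 95% confidence, z* = 1.96 (from standard normal table)

Sample size formula for z-interval: n = (z*σ/E)²

n = (1.96 × 10.2 / 1)²
  = (19.992000)²
  = 399.6801

Round up to the nearest whole number: n = 400

400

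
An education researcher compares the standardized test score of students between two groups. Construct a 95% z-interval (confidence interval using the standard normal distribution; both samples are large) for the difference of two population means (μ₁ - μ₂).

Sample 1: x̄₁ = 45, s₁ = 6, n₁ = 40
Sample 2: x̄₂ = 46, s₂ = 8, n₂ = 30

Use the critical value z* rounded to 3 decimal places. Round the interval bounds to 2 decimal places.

Both samples are large (n₁ = 40 ≥ 30, n₂ = 30 ≥ 30), so a z-interval for the difference of means applies.

Point estimate: x̄₁ - x̄₂ = 45 - 46 = -1

Standard error: SE = √(s₁²/n₁ + s₂²/n₂)
= √(6²/40 + 8²/30)
= √(0.900000 + 2.133333)
= 1.741647

For 95% confidence, z* = 1.96 (from standard normal table)
Margin of error: E = z* × SE = 1.96 × 1.741647 = 3.4136

Z-interval: (x̄₁ - x̄₂) ± E = -1 ± 3.4136 = (-4.4136, 2.4136)

Rounded to 2 decimal places:

(-4.41, 2.41)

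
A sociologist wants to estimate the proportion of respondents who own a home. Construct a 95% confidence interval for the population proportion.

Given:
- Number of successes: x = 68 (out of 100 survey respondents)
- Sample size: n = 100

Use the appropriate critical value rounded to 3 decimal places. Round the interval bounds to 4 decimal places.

Sample proportion: p̂ = 68/100 = 0.680000

Check conditions for normal approximation:
  np̂ = 68 ≥ 10 ✓
  n(1-p̂) = 32 ≥ 10 ✓

The sample is large enough, so use a z-interval (normal approximation) for the proportion.

For 95% confidence, z* = 1.96 (from standard normal table)

Standard error: SE = √(p̂(1-p̂)/n) = √(0.680000×0.320000/100) = 0.04664762

Margin of error: E = z* × SE = 1.96 × 0.04664762 = 0.091429

Z-interval: p̂ ± E = 0.680000 ± 0.091429 = (0.588571, 0.771429)

Rounded to 4 decimal places:

(0.5886, 0.7714)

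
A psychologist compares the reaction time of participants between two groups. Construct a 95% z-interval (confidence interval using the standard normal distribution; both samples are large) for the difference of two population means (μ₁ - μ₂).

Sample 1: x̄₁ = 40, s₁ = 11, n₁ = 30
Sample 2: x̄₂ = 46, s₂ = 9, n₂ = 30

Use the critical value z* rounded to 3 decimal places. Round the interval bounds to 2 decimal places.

Both samples are large (n₁ = 30 ≥ 30, n₂ = 30 ≥ 30), so a z-interval for the difference of means applies.

Point estimate: x̄₁ - x̄₂ = 40 - 46 = -6

Standard error: SE = √(s₁²/n₁ + s₂²/n₂)
= √(11²/30 + 9²/30)
= √(4.033333 + 2.700000)
= 2.594867

For 95% confidence, z* = 1.96 (from standard normal table)
Margin of error: E = z* × SE = 1.96 × 2.594867 = 5.0859

Z-interval: (x̄₁ - x̄₂) ± E = -6 ± 5.0859 = (-11.0859, -0.9141)

Rounded to 2 decimal places:

(-11.09, -0.91)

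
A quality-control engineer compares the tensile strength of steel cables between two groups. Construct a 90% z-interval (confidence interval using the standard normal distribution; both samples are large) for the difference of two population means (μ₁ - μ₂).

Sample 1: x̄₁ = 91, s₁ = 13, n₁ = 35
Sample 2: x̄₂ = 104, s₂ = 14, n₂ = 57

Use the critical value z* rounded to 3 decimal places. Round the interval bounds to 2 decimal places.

Both samples are large (n₁ = 35 ≥ 30, n₂ = 57 ≥ 30), so a z-interval for the difference of means applies.

Point estimate: x̄₁ - x̄₂ = 91 - 104 = -13

Standard error: SE = √(s₁²/n₁ + s₂²/n₂)
= √(13²/35 + 14²/57)
= √(4.828571 + 3.438596)
= 2.875268

For 90% confidence, z* = 1.645 (from standard normal table)
Margin of error: E = z* × SE = 1.645 × 2.875268 = 4.7298

Z-interval: (x̄₁ - x̄₂) ± E = -13 ± 4.7298 = (-17.7298, -8.2702)

Rounded to 2 decimal places:

(-17.73, -8.27)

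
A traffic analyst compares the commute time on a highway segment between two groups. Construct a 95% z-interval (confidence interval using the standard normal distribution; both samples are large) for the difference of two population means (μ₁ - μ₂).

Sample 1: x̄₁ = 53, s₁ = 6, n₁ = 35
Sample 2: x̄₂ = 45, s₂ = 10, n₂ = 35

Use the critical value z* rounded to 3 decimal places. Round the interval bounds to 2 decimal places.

Both samples are large (n₁ = 35 ≥ 30, n₂ = 35 ≥ 30), so a z-interval for the difference of means applies.

Point estimate: x̄₁ - x̄₂ = 53 - 45 = 8

Standard error: SE = √(s₁²/n₁ + s₂²/n₂)
= √(6²/35 + 10²/35)
= √(1.028571 + 2.857143)
= 1.971222

For 95% confidence, z* = 1.96 (from standard normal table)
Margin of error: E = z* × SE = 1.96 × 1.971222 = 3.8636

Z-interval: (x̄₁ - x̄₂) ± E = 8 ± 3.8636 = (4.1364, 11.8636)

Rounded to 2 decimal places:

(4.14, 11.86)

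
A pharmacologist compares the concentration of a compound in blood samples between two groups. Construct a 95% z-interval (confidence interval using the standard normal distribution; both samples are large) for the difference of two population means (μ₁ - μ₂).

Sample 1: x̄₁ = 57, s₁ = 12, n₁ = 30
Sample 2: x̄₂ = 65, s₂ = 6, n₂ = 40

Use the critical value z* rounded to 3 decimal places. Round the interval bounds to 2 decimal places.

Both samples are large (n₁ = 30 ≥ 30, n₂ = 40 ≥ 30), so a z-interval for the difference of means applies.

Point estimate: x̄₁ - x̄₂ = 57 - 65 = -8

Standard error: SE = √(s₁²/n₁ + s₂²/n₂)
= √(12²/30 + 6²/40)
= √(4.800000 + 0.900000)
= 2.387467

For 95% confidence, z* = 1.96 (from standard normal table)
Margin of error: E = z* × SE = 1.96 × 2.387467 = 4.6794

Z-interval: (x̄₁ - x̄₂) ± E = -8 ± 4.6794 = (-12.6794, -3.3206)

Rounded to 2 decimal places:

(-12.68, -3.32)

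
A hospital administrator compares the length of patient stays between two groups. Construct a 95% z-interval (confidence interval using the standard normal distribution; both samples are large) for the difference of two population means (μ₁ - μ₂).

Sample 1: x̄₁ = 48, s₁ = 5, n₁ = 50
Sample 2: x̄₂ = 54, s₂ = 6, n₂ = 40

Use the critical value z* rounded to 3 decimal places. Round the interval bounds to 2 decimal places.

Both samples are large (n₁ = 50 ≥ 30, n₂ = 40 ≥ 30), so a z-interval for the difference of means applies.

Point estimate: x̄₁ - x̄₂ = 48 - 54 = -6

Standard error: SE = √(s₁²/n₁ + s₂²/n₂)
= √(5²/50 + 6²/40)
= √(0.500000 + 0.900000)
= 1.183216

For 95% confidence, z* = 1.96 (from standard normal table)
Margin of error: E = z* × SE = 1.96 × 1.183216 = 2.3191

Z-interval: (x̄₁ - x̄₂) ± E = -6 ± 2.3191 = (-8.3191, -3.6809)

Rounded to 2 decimal places:

(-8.32, -3.68)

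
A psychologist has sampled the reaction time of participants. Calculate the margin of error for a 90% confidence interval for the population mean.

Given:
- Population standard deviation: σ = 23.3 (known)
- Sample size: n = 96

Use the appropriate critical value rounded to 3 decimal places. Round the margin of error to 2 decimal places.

The population standard deviation σ is known, so use the z-interval margin of error formula.

For 90% confidence, z* = 1.645 (from standard normal table)

Margin of error formula for z-interval: E = z* × σ/√n

E = 1.645 × 23.3/√96
  = 1.645 × 2.378046
  = 3.9119

Rounded to 2 decimal places:

3.91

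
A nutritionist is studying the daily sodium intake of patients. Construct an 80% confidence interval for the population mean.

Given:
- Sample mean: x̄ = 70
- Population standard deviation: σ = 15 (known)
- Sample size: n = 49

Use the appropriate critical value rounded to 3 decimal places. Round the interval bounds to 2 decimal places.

The population standard deviation σ is known, so use a z-interval (standard normal critical value).

For 80% confidence, z* = 1.282 (from standard normal table)

Standard error: SE = σ/√n = 15/√49 = 2.142857

Margin of error: E = z* × SE = 1.282 × 2.142857 = 2.7471

Z-interval: x̄ ± E = 70 ± 2.7471 = (67.2529, 72.7471)

Rounded to 2 decimal places:

(67.25, 72.75)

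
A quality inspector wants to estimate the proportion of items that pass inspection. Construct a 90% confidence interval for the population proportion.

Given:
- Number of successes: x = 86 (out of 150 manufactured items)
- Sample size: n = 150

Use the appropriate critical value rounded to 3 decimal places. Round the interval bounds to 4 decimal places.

Sample proportion: p̂ = 86/150 = 0.573333

Check conditions for normal approximation:
  np̂ = 86 ≥ 10 ✓
  n(1-p̂) = 64 ≥ 10 ✓

The sample is large enough, so use a z-interval (normal approximation) for the proportion.

For 90% confidence, z* = 1.645 (from standard normal table)

Standard error: SE = √(p̂(1-p̂)/n) = √(0.573333×0.426667/150) = 0.04038335

Margin of error: E = z* × SE = 1.645 × 0.04038335 = 0.066431

Z-interval: p̂ ± E = 0.573333 ± 0.066431 = (0.506903, 0.639764)

Rounded to 4 decimal places:

(0.5069, 0.6398)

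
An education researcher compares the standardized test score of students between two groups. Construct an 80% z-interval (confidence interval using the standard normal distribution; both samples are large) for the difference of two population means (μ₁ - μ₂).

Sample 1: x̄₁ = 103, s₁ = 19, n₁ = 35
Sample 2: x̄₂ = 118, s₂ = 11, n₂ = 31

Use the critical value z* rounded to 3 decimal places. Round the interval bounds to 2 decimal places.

Both samples are large (n₁ = 35 ≥ 30, n₂ = 31 ≥ 30), so a z-interval for the difference of means applies.

Point estimate: x̄₁ - x̄₂ = 103 - 118 = -15

Standard error: SE = √(s₁²/n₁ + s₂²/n₂)
= √(19²/35 + 11²/31)
= √(10.314286 + 3.903226)
= 3.770612

For 80% confidence, z* = 1.282 (from standard normal table)
Margin of error: E = z* × SE = 1.282 × 3.770612 = 4.8339

Z-interval: (x̄₁ - x̄₂) ± E = -15 ± 4.8339 = (-19.8339, -10.1661)

Rounded to 2 decimal places:

(-19.83, -10.17)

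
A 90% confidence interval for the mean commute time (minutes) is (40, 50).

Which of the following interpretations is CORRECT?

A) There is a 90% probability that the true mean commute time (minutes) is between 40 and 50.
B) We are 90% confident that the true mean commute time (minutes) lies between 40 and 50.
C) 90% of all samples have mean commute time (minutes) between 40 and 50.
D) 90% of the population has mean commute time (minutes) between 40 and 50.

A confidence interval represents our confidence in the procedure, not a probability statement about the parameter.

Key concept: If we repeated this sampling process many times and computed a 90% CI each time, about 90% of those intervals would contain the true population parameter.

For this specific interval (40, 50):
- Midpoint (point estimate): 45
- Margin of error: 5

The correct interpretation is the one stating confidence that the true parameter lies in the interval — option B.

B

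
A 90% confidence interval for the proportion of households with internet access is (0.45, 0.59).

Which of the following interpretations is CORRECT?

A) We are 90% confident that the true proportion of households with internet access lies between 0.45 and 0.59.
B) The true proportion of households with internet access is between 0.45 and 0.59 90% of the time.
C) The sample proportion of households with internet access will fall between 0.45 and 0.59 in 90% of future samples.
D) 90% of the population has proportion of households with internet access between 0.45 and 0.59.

A confidence interval represents our confidence in the procedure, not a probability statement about the parameter.

Key concept: If we repeated this sampling process many times and computed a 90% CI each time, about 90% of those intervals would contain the true population parameter.

For this specific interval (0.45, 0.59):
- Midpoint (point estimate): 0.52
- Margin of error: 0.07

The correct interpretation is the one stating confidence that the true parameter lies in the interval — option A.

A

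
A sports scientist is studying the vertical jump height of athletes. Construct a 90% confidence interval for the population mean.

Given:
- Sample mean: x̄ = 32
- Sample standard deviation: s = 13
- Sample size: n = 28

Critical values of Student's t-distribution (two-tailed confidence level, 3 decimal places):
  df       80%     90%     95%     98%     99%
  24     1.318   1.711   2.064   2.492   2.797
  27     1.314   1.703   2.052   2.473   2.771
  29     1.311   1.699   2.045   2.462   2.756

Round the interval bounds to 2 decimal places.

The population standard deviation σ is unknown (only the sample standard deviation s is given), so use a t-interval with df = n - 1 = 28 - 1 = 27.

For 90% confidence with df = 27, t* = 1.703 (from t-table)

Standard error: SE = s/√n = 13/√28 = 2.456769

Margin of error: E = t* × SE = 1.703 × 2.456769 = 4.1839

T-interval: x̄ ± E = 32 ± 4.1839 = (27.8161, 36.1839)

Rounded to 2 decimal places:

(27.82, 36.18)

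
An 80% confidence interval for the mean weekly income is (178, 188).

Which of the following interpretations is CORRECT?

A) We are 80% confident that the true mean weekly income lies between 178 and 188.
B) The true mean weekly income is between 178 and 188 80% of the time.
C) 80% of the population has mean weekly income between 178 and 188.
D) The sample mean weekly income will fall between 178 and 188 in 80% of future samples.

A confidence interval represents our confidence in the procedure, not a probability statement about the parameter.

Key concept: If we repeated this sampling process many times and computed an 80% CI each time, about 80% of those intervals would contain the true population parameter.

For this specific interval (178, 188):
- Midpoint (point estimate): 183
- Margin of error: 5

The correct interpretation is the one stating confidence that the true parameter lies in the interval — option A.

A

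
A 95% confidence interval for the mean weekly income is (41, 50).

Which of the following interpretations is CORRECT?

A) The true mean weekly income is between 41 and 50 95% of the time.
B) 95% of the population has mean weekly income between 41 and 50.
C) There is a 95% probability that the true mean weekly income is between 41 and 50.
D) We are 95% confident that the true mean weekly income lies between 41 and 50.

A confidence interval represents our confidence in the procedure, not a probability statement about the parameter.

Key concept: If we repeated this sampling process many times and computed a 95% CI each time, about 95% of those intervals would contain the true population parameter.

For this specific interval (41, 50):
- Midpoint (point estimate): 45.5
- Margin of error: 4.5

The correct interpretation is the one stating confidence that the true parameter lies in the interval — option D.

D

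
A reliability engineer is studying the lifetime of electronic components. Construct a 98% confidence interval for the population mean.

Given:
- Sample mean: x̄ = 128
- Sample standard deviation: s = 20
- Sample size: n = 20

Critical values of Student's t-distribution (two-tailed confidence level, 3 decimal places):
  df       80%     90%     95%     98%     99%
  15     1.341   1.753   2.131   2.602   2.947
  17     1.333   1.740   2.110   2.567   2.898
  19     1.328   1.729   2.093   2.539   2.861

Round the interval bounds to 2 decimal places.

The population standard deviation σ is unknown (only the sample standard deviation s is given), so use a t-interval with df = n - 1 = 20 - 1 = 19.

For 98% confidence with df = 19, t* = 2.539 (from t-table)

Standard error: SE = s/√n = 20/√20 = 4.472136

Margin of error: E = t* × SE = 2.539 × 4.472136 = 11.3548

T-interval: x̄ ± E = 128 ± 11.3548 = (116.6452, 139.3548)

Rounded to 2 decimal places:

(116.65, 139.35)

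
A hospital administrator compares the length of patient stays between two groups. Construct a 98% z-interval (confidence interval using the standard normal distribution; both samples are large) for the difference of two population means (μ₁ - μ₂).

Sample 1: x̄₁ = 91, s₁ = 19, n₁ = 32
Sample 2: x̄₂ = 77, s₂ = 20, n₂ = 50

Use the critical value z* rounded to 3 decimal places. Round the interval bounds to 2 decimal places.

Both samples are large (n₁ = 32 ≥ 30, n₂ = 50 ≥ 30), so a z-interval for the difference of means applies.

Point estimate: x̄₁ - x̄₂ = 91 - 77 = 14

Standard error: SE = √(s₁²/n₁ + s₂²/n₂)
= √(19²/32 + 20²/50)
= √(11.281250 + 8.000000)
= 4.391042

For 98% confidence, z* = 2.326 (from standard normal table)
Margin of error: E = z* × SE = 2.326 × 4.391042 = 10.2136

Z-interval: (x̄₁ - x̄₂) ± E = 14 ± 10.2136 = (3.7864, 24.2136)

Rounded to 2 decimal places:

(3.79, 24.21)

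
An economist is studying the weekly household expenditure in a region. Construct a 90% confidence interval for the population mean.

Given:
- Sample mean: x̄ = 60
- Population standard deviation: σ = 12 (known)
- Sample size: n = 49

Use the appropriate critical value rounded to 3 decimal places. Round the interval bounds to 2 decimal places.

The population standard deviation σ is known, so use a z-interval (standard normal critical value).

For 90% confidence, z* = 1.645 (from standard normal table)

Standard error: SE = σ/√n = 12/√49 = 1.714286

Margin of error: E = z* × SE = 1.645 × 1.714286 = 2.8200

Z-interval: x̄ ± E = 60 ± 2.8200 = (57.1800, 62.8200)

Rounded to 2 decimal places:

(57.18, 62.82)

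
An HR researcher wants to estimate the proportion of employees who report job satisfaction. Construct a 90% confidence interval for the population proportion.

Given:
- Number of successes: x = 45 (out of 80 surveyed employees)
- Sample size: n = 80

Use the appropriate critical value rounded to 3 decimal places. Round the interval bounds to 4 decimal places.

Sample proportion: p̂ = 45/80 = 0.562500

Check conditions for normal approximation:
  np̂ = 45 ≥ 10 ✓
  n(1-p̂) = 35 ≥ 10 ✓

The sample is large enough, so use a z-interval (normal approximation) for the proportion.

For 90% confidence, z* = 1.645 (from standard normal table)

Standard error: SE = √(p̂(1-p̂)/n) = √(0.562500×0.437500/80) = 0.05546325

Margin of error: E = z* × SE = 1.645 × 0.05546325 = 0.091237

Z-interval: p̂ ± E = 0.562500 ± 0.091237 = (0.471263, 0.653737)

Rounded to 4 decimal places:

(0.4713, 0.6537)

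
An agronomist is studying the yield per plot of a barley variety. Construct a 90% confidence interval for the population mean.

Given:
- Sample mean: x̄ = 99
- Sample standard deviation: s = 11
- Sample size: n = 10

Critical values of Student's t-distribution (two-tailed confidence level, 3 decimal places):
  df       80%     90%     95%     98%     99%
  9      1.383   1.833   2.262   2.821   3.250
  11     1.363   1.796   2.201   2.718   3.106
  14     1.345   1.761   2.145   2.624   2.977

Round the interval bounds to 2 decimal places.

The population standard deviation σ is unknown (only the sample standard deviation s is given), so use a t-interval with df = n - 1 = 10 - 1 = 9.

For 90% confidence with df = 9, t* = 1.833 (from t-table)

Standard error: SE = s/√n = 11/√10 = 3.478505

Margin of error: E = t* × SE = 1.833 × 3.478505 = 6.3761

T-interval: x̄ ± E = 99 ± 6.3761 = (92.6239, 105.3761)

Rounded to 2 decimal places:

(92.62, 105.38)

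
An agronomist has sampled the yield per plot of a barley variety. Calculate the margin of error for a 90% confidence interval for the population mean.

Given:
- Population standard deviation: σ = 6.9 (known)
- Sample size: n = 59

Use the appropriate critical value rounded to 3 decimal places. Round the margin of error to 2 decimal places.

The population standard deviation σ is known, so use the z-interval margin of error formula.

For 90% confidence, z* = 1.645 (from standard normal table)

Margin of error formula for z-interval: E = z* × σ/√n

E = 1.645 × 6.9/√59
  = 1.645 × 0.898303
  = 1.4777

Rounded to 2 decimal places:

1.48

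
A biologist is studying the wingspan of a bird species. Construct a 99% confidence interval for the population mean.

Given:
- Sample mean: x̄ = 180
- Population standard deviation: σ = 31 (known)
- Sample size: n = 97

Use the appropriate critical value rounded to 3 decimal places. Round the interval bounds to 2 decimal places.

The population standard deviation σ is known, so use a z-interval (standard normal critical value).

For 99% confidence, z* = 2.576 (from standard normal table)

Standard error: SE = σ/√n = 31/√97 = 3.147573

Margin of error: E = z* × SE = 2.576 × 3.147573 = 8.1081

Z-interval: x̄ ± E = 180 ± 8.1081 = (171.8919, 188.1081)

Rounded to 2 decimal places:

(171.89, 188.11)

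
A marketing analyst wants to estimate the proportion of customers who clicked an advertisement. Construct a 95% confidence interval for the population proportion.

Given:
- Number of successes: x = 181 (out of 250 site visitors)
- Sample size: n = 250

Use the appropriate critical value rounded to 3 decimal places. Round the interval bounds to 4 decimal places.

Sample proportion: p̂ = 181/250 = 0.724000

Check conditions for normal approximation:
  np̂ = 181 ≥ 10 ✓
  n(1-p̂) = 69 ≥ 10 ✓

The sample is large enough, so use a z-interval (normal approximation) for the proportion.

For 95% confidence, z* = 1.96 (from standard normal table)

Standard error: SE = √(p̂(1-p̂)/n) = √(0.724000×0.276000/250) = 0.02827182

Margin of error: E = z* × SE = 1.96 × 0.02827182 = 0.055413

Z-interval: p̂ ± E = 0.724000 ± 0.055413 = (0.668587, 0.779413)

Rounded to 4 decimal places:

(0.6686, 0.7794)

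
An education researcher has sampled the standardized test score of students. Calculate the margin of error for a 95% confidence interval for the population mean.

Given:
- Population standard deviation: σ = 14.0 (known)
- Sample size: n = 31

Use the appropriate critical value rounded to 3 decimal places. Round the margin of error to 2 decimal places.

The population standard deviation σ is known, so use the z-interval margin of error formula.

For 95% confidence, z* = 1.96 (from standard normal table)

Margin of error formula for z-interval: E = z* × σ/√n

E = 1.96 × 14.0/√31
  = 1.96 × 2.514474
  = 4.9284

Rounded to 2 decimal places:

4.93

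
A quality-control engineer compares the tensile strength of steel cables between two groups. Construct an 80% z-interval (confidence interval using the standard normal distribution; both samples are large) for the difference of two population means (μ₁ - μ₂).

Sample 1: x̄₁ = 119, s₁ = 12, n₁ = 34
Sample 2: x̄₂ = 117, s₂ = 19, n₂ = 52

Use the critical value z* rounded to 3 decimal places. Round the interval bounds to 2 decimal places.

Both samples are large (n₁ = 34 ≥ 30, n₂ = 52 ≥ 30), so a z-interval for the difference of means applies.

Point estimate: x̄₁ - x̄₂ = 119 - 117 = 2

Standard error: SE = √(s₁²/n₁ + s₂²/n₂)
= √(12²/34 + 19²/52)
= √(4.235294 + 6.942308)
= 3.343292

For 80% confidence, z* = 1.282 (from standard normal table)
Margin of error: E = z* × SE = 1.282 × 3.343292 = 4.2861

Z-interval: (x̄₁ - x̄₂) ± E = 2 ± 4.2861 = (-2.2861, 6.2861)

Rounded to 2 decimal places:

(-2.29, 6.29)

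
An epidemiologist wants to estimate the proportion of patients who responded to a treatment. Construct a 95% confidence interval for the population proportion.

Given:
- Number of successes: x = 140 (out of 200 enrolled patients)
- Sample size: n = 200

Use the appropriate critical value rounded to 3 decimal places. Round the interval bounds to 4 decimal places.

Sample proportion: p̂ = 140/200 = 0.700000

Check conditions for normal approximation:
  np̂ = 140 ≥ 10 ✓
  n(1-p̂) = 60 ≥ 10 ✓

The sample is large enough, so use a z-interval (normal approximation) for the proportion.

For 95% confidence, z* = 1.96 (from standard normal table)

Standard error: SE = √(p̂(1-p̂)/n) = √(0.700000×0.300000/200) = 0.03240370

Margin of error: E = z* × SE = 1.96 × 0.03240370 = 0.063511

Z-interval: p̂ ± E = 0.700000 ± 0.063511 = (0.636489, 0.763511)

Rounded to 4 decimal places:

(0.6365, 0.7635)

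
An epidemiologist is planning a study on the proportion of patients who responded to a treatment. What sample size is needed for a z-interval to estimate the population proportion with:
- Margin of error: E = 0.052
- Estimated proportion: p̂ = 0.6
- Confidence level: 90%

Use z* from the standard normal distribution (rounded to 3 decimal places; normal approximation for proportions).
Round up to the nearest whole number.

Using z* for proportion z-interval (normal approximation).

For 90% confidence, z* = 1.645 (from standard normal table)

Sample size formula for proportion z-interval: n = z*²p̂(1-p̂)/E²

n = 1.645² × 0.6 × 0.4 / 0.052²
  = 2.706025 × 0.24 / 0.002704
  = 240.1797

Round up to the nearest whole number: n = 241

241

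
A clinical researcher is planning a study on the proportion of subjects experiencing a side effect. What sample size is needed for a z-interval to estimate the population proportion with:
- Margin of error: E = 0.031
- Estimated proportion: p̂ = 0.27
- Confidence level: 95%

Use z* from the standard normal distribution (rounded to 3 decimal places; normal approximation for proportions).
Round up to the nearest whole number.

Using z* for proportion z-interval (normal approximation).

For 95% confidence, z* = 1.96 (from standard normal table)

Sample size formula for proportion z-interval: n = z*²p̂(1-p̂)/E²

n = 1.96² × 0.27 × 0.73 / 0.031²
  = 3.8416 × 0.1971 / 0.000961
  = 787.9078

Round up to the nearest whole number: n = 788

788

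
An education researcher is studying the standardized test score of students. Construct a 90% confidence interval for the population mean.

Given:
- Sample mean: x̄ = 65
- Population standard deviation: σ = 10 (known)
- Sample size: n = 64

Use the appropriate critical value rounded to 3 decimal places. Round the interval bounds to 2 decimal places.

The population standard deviation σ is known, so use a z-interval (standard normal critical value).

For 90% confidence, z* = 1.645 (from standard normal table)

Standard error: SE = σ/√n = 10/√64 = 1.250000

Margin of error: E = z* × SE = 1.645 × 1.250000 = 2.0562

Z-interval: x̄ ± E = 65 ± 2.0562 = (62.9438, 67.0563)

Rounded to 2 decimal places:

(62.94, 67.06)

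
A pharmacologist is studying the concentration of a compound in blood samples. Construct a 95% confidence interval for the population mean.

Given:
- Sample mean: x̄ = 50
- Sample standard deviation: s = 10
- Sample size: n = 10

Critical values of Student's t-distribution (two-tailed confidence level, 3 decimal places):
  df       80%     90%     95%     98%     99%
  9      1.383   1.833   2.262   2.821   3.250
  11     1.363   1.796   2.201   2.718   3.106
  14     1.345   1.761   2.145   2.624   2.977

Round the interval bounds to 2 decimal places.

The population standard deviation σ is unknown (only the sample standard deviation s is given), so use a t-interval with df = n - 1 = 10 - 1 = 9.

For 95% confidence with df = 9, t* = 2.262 (from t-table)

Standard error: SE = s/√n = 10/√10 = 3.162278

Margin of error: E = t* × SE = 2.262 × 3.162278 = 7.1531

T-interval: x̄ ± E = 50 ± 7.1531 = (42.8469, 57.1531)

Rounded to 2 decimal places:

(42.85, 57.15)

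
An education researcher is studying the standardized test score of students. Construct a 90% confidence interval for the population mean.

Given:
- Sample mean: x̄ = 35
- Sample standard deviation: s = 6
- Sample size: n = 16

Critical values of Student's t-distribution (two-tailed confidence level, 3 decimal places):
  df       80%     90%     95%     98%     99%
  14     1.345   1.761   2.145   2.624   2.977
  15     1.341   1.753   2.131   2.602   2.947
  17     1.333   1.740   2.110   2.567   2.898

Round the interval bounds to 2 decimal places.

The population standard deviation σ is unknown (only the sample standard deviation s is given), so use a t-interval with df = n - 1 = 16 - 1 = 15.

For 90% confidence with df = 15, t* = 1.753 (from t-table)

Standard error: SE = s/√n = 6/√16 = 1.500000

Margin of error: E = t* × SE = 1.753 × 1.500000 = 2.6295

T-interval: x̄ ± E = 35 ± 2.6295 = (32.3705, 37.6295)

Rounded to 2 decimal places:

(32.37, 37.63)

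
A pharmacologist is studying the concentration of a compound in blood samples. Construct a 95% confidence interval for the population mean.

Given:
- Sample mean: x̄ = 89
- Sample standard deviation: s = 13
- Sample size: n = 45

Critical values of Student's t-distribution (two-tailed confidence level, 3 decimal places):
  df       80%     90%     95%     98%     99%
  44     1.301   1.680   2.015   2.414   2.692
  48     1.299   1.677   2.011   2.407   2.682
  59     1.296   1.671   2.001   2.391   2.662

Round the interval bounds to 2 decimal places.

The population standard deviation σ is unknown (only the sample standard deviation s is given), so use a t-interval with df = n - 1 = 45 - 1 = 44.

For 95% confidence with df = 44, t* = 2.015 (from t-table)

Standard error: SE = s/√n = 13/√45 = 1.937926

Margin of error: E = t* × SE = 2.015 × 1.937926 = 3.9049

T-interval: x̄ ± E = 89 ± 3.9049 = (85.0951, 92.9049)

Rounded to 2 decimal places:

(85.10, 92.90)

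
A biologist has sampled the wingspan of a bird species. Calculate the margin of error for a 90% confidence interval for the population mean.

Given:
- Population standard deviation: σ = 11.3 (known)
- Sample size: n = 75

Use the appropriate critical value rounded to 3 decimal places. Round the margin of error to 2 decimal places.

The population standard deviation σ is known, so use the z-interval margin of error formula.

For 90% confidence, z* = 1.645 (from standard normal table)

Margin of error formula for z-interval: E = z* × σ/√n

E = 1.645 × 11.3/√75
  = 1.645 × 1.304812
  = 2.1464

Rounded to 2 decimal places:

2.15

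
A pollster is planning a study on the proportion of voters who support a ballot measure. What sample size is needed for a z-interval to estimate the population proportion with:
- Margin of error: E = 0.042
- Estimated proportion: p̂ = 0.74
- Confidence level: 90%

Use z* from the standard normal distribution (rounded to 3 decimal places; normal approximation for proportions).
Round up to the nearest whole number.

Using z* for proportion z-interval (normal approximation).

For 90% confidence, z* = 1.645 (from standard normal table)

Sample size formula for proportion z-interval: n = z*²p̂(1-p̂)/E²

n = 1.645² × 0.74 × 0.26 / 0.042²
  = 2.706025 × 0.1924 / 0.001764
  = 295.1469

Round up to the nearest whole number: n = 296

296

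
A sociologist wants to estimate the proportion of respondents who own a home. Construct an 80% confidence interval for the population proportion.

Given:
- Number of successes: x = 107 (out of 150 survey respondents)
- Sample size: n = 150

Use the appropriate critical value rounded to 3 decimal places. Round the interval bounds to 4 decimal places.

Sample proportion: p̂ = 107/150 = 0.713333

Check conditions for normal approximation:
  np̂ = 107 ≥ 10 ✓
  n(1-p̂) = 43 ≥ 10 ✓

The sample is large enough, so use a z-interval (normal approximation) for the proportion.

For 80% confidence, z* = 1.282 (from standard normal table)

Standard error: SE = √(p̂(1-p̂)/n) = √(0.713333×0.286667/150) = 0.03692234

Margin of error: E = z* × SE = 1.282 × 0.03692234 = 0.047334

Z-interval: p̂ ± E = 0.713333 ± 0.047334 = (0.665999, 0.760668)

Rounded to 4 decimal places:

(0.6660, 0.7607)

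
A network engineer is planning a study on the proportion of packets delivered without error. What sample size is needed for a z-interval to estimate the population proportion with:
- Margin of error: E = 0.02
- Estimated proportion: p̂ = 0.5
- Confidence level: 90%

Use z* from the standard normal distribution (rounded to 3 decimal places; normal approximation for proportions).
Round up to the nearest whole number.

Using z* for proportion z-interval (normal approximation).

For 90% confidence, z* = 1.645 (from standard normal table)

Sample size formula for proportion z-interval: n = z*²p̂(1-p̂)/E²

n = 1.645² × 0.5 × 0.5 / 0.02²
  = 2.706025 × 0.25 / 0.0004
  = 1691.2656

Round up to the nearest whole number: n = 1692

1692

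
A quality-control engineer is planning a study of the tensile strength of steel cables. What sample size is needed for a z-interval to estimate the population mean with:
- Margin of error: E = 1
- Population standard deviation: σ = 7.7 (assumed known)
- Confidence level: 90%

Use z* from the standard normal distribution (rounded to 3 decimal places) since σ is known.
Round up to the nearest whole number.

Using z* since population σ is known (z-interval formula).

For 90% confidence, z* = 1.645 (from standard normal table)

Sample size formula for z-interval: n = (z*σ/E)²

n = (1.645 × 7.7 / 1)²
  = (12.666500)²
  = 160.4402

Round up to the nearest whole number: n = 161

161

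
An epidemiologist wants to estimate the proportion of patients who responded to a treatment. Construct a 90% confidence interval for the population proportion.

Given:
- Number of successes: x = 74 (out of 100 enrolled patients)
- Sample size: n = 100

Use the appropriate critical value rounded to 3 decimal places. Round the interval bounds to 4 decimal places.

Sample proportion: p̂ = 74/100 = 0.740000

Check conditions for normal approximation:
  np̂ = 74 ≥ 10 ✓
  n(1-p̂) = 26 ≥ 10 ✓

The sample is large enough, so use a z-interval (normal approximation) for the proportion.

For 90% confidence, z* = 1.645 (from standard normal table)

Standard error: SE = √(p̂(1-p̂)/n) = √(0.740000×0.260000/100) = 0.04386342

Margin of error: E = z* × SE = 1.645 × 0.04386342 = 0.072155

Z-interval: p̂ ± E = 0.740000 ± 0.072155 = (0.667845, 0.812155)

Rounded to 4 decimal places:

(0.6678, 0.8122)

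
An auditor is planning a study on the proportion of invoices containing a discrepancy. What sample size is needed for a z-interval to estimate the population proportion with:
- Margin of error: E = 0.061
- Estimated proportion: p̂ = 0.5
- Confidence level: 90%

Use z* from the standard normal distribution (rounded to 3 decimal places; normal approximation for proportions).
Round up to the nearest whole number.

Using z* for proportion z-interval (normal approximation).

For 90% confidence, z* = 1.645 (from standard normal table)

Sample size formula for proportion z-interval: n = z*²p̂(1-p̂)/E²

n = 1.645² × 0.5 × 0.5 / 0.061²
  = 2.706025 × 0.25 / 0.003721
  = 181.8076

Round up to the nearest whole number: n = 182

182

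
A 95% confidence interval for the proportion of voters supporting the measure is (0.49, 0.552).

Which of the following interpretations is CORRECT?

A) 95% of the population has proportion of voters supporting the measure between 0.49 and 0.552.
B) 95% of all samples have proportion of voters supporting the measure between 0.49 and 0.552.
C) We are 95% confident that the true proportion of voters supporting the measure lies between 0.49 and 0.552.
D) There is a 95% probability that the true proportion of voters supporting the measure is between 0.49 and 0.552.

A confidence interval represents our confidence in the procedure, not a probability statement about the parameter.

Key concept: If we repeated this sampling process many times and computed a 95% CI each time, about 95% of those intervals would contain the true population parameter.

For this specific interval (0.49, 0.552):
- Midpoint (point estimate): 0.521
- Margin of error: 0.031

The correct interpretation is the one stating confidence that the true parameter lies in the interval — option C.

C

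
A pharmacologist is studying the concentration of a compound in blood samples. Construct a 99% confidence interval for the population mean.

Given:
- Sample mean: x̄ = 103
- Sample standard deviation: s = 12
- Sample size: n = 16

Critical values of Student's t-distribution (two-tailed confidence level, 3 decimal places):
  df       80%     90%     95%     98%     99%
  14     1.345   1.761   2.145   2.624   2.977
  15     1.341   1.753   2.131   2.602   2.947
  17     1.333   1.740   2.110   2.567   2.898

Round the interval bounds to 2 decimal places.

The population standard deviation σ is unknown (only the sample standard deviation s is given), so use a t-interval with df = n - 1 = 16 - 1 = 15.

For 99% confidence with df = 15, t* = 2.947 (from t-table)

Standard error: SE = s/√n = 12/√16 = 3.000000

Margin of error: E = t* × SE = 2.947 × 3.000000 = 8.8410

T-interval: x̄ ± E = 103 ± 8.8410 = (94.1590, 111.8410)

Rounded to 2 decimal places:

(94.16, 111.84)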